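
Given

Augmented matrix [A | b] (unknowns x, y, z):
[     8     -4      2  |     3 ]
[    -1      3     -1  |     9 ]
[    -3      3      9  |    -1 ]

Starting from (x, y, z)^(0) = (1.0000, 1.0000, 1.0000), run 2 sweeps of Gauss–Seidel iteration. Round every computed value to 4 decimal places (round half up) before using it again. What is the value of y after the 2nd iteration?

3.4445

Iteration 1:
  x = (3 - (-4)·1.0000 - (2)·1.0000) / (8) = 0.6250
  y = (9 - (-1)·0.6250 - (-1)·1.0000) / (3) = 3.5417
  z = (-1 - (-3)·0.6250 - (3)·3.5417) / (9) = -1.0833
Iteration 2:
  x = (3 - (-4)·3.5417 - (2)·-1.0833) / (8) = 2.4167
  y = (9 - (-1)·2.4167 - (-1)·-1.0833) / (3) = 3.4445
  z = (-1 - (-3)·2.4167 - (3)·3.4445) / (9) = -0.4537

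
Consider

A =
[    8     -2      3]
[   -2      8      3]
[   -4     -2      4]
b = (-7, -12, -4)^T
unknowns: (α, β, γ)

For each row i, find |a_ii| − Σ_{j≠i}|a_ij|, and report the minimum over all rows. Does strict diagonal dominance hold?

row 1: |8| − (2+3) = 3
row 2: |8| − (2+3) = 3
row 3: |4| − (4+2) = -2
minimum over rows = -2 → not strictly diagonally dominant

-2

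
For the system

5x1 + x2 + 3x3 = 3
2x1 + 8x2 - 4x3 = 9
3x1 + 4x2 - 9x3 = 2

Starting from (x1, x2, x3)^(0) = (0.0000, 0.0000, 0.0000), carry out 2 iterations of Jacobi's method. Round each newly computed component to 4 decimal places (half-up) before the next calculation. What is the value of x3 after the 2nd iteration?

Iteration 1:
  x1 = (3 - (1)·0.0000 - (3)·0.0000) / (5) = 0.6000
  x2 = (9 - (2)·0.0000 - (-4)·0.0000) / (8) = 1.1250
  x3 = (2 - (3)·0.0000 - (4)·0.0000) / (-9) = -0.2222
Iteration 2:
  x1 = (3 - (1)·1.1250 - (3)·-0.2222) / (5) = 0.5083
  x2 = (9 - (2)·0.6000 - (-4)·-0.2222) / (8) = 0.8639
  x3 = (2 - (3)·0.6000 - (4)·1.1250) / (-9) = 0.4778

0.4778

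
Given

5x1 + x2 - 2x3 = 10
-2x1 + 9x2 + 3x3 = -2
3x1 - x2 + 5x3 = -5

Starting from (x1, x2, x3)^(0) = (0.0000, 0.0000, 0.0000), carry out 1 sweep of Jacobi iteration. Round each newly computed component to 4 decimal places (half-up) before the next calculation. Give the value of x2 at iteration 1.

-0.2222

Iteration 1:
  x1 = (10 - (1)·0.0000 - (-2)·0.0000) / (5) = 2.0000
  x2 = (-2 - (-2)·0.0000 - (3)·0.0000) / (9) = -0.2222
  x3 = (-5 - (3)·0.0000 - (-1)·0.0000) / (5) = -1.0000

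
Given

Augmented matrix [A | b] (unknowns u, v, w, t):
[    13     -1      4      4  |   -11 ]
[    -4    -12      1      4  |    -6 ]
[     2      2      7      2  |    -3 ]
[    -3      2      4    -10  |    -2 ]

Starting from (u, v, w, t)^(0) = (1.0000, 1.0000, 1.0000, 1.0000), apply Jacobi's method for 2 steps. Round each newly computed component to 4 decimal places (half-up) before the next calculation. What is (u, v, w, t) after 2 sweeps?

(-0.5595, 1.0211, -0.3425, 0.2178)

Iteration 1:
  u = (-11 - (-1)·1.0000 - (4)·1.0000 - (4)·1.0000) / (13) = -1.3846
  v = (-6 - (-4)·1.0000 - (1)·1.0000 - (4)·1.0000) / (-12) = 0.5833
  w = (-3 - (2)·1.0000 - (2)·1.0000 - (2)·1.0000) / (7) = -1.2857
  t = (-2 - (-3)·1.0000 - (2)·1.0000 - (4)·1.0000) / (-10) = 0.5000
Iteration 2:
  u = (-11 - (-1)·0.5833 - (4)·-1.2857 - (4)·0.5000) / (13) = -0.5595
  v = (-6 - (-4)·-1.3846 - (1)·-1.2857 - (4)·0.5000) / (-12) = 1.0211
  w = (-3 - (2)·-1.3846 - (2)·0.5833 - (2)·0.5000) / (7) = -0.3425
  t = (-2 - (-3)·-1.3846 - (2)·0.5833 - (4)·-1.2857) / (-10) = 0.2178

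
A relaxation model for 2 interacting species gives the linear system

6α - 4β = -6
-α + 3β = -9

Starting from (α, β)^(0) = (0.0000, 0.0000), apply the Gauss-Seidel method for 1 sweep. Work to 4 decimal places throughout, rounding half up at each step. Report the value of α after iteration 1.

Iteration 1:
  α = (-6 - (-4)·0.0000) / (6) = -1.0000
  β = (-9 - (-1)·-1.0000) / (3) = -3.3333

-1.0000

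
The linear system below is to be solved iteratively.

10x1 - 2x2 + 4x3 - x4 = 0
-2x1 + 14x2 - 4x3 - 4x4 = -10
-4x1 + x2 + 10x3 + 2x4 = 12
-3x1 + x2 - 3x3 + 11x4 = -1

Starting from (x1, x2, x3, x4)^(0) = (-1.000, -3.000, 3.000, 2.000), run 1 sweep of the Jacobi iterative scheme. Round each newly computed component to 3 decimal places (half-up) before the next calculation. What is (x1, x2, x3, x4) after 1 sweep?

Iteration 1:
  x1 = (0 - (-2)·-3.000 - (4)·3.000 - (-1)·2.000) / (10) = -1.600
  x2 = (-10 - (-2)·-1.000 - (-4)·3.000 - (-4)·2.000) / (14) = 0.571
  x3 = (12 - (-4)·-1.000 - (1)·-3.000 - (2)·2.000) / (10) = 0.700
  x4 = (-1 - (-3)·-1.000 - (1)·-3.000 - (-3)·3.000) / (11) = 0.727

(-1.600, 0.571, 0.700, 0.727)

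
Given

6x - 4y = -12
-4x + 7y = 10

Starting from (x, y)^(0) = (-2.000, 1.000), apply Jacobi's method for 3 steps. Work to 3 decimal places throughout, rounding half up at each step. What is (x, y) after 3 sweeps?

Iteration 1:
  x = (-12 - (-4)·1.000) / (6) = -1.333
  y = (10 - (-4)·-2.000) / (7) = 0.286
Iteration 2:
  x = (-12 - (-4)·0.286) / (6) = -1.809
  y = (10 - (-4)·-1.333) / (7) = 0.667
Iteration 3:
  x = (-12 - (-4)·0.667) / (6) = -1.555
  y = (10 - (-4)·-1.809) / (7) = 0.395

(-1.555, 0.395)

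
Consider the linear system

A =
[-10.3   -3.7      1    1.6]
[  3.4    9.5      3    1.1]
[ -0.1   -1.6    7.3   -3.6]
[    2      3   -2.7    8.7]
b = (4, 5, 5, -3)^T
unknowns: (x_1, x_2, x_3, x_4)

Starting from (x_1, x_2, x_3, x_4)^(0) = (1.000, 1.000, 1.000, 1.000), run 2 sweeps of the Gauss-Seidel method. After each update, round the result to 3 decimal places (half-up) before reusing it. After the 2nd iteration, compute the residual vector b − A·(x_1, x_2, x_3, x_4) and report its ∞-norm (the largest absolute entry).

Iteration 1:
  x_1 = (4 - (-3.7)·1.000 - (1)·1.000 - (1.6)·1.000) / (-10.3) = -0.495
  x_2 = (5 - (3.4)·-0.495 - (3)·1.000 - (1.1)·1.000) / (9.5) = 0.272
  x_3 = (5 - (-0.1)·-0.495 - (-1.6)·0.272 - (-3.6)·1.000) / (7.3) = 1.231
  x_4 = (-3 - (2)·-0.495 - (3)·0.272 - (-2.7)·1.231) / (8.7) = 0.057
Iteration 2:
  x_1 = (4 - (-3.7)·0.272 - (1)·1.231 - (1.6)·0.057) / (-10.3) = -0.358
  x_2 = (5 - (3.4)·-0.358 - (3)·1.231 - (1.1)·0.057) / (9.5) = 0.259
  x_3 = (5 - (-0.1)·-0.358 - (-1.6)·0.259 - (-3.6)·0.057) / (7.3) = 0.765
  x_4 = (-3 - (2)·-0.358 - (3)·0.259 - (-2.7)·0.765) / (8.7) = -0.114
Residual b − A·x = (0.688, 1.587, -0.616, -0.004); ∞-norm = 1.587

1.587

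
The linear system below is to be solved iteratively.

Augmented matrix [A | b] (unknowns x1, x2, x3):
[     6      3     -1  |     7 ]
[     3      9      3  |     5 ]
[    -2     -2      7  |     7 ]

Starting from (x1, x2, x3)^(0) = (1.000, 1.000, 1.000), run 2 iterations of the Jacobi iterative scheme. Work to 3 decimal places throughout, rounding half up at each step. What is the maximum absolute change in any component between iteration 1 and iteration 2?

Iteration 1:
  x1 = (7 - (3)·1.000 - (-1)·1.000) / (6) = 0.833
  x2 = (5 - (3)·1.000 - (3)·1.000) / (9) = -0.111
  x3 = (7 - (-2)·1.000 - (-2)·1.000) / (7) = 1.571
Iteration 2:
  x1 = (7 - (3)·-0.111 - (-1)·1.571) / (6) = 1.484
  x2 = (5 - (3)·0.833 - (3)·1.571) / (9) = -0.246
  x3 = (7 - (-2)·0.833 - (-2)·-0.111) / (7) = 1.206
Change: (0.651, -0.135, -0.365) → max |·| = 0.651

0.651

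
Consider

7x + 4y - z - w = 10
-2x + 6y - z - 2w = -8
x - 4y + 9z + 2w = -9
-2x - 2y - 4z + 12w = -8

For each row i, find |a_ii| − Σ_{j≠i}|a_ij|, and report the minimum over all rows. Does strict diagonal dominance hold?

1

row 1: |7| − (4+1+1) = 1
row 2: |6| − (2+1+2) = 1
row 3: |9| − (1+4+2) = 2
row 4: |12| − (2+2+4) = 4
minimum over rows = 1 → strictly diagonally dominant (convergence guaranteed)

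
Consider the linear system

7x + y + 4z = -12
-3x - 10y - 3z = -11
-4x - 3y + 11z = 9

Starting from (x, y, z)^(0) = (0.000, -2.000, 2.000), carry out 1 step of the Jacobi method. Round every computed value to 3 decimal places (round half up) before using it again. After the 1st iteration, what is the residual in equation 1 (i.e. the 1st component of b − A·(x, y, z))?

4.405

Iteration 1:
  x = (-12 - (1)·-2.000 - (4)·2.000) / (7) = -2.571
  y = (-11 - (-3)·0.000 - (-3)·2.000) / (-10) = 0.500
  z = (9 - (-4)·0.000 - (-3)·-2.000) / (11) = 0.273
Residual b − A·x = (4.405, -12.894, -2.787)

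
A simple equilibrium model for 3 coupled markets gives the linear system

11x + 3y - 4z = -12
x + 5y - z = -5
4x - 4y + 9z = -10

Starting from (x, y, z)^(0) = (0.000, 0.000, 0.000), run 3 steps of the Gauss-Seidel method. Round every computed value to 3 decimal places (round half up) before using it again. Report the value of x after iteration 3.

Iteration 1:
  x = (-12 - (3)·0.000 - (-4)·0.000) / (11) = -1.091
  y = (-5 - (1)·-1.091 - (-1)·0.000) / (5) = -0.782
  z = (-10 - (4)·-1.091 - (-4)·-0.782) / (9) = -0.974
Iteration 2:
  x = (-12 - (3)·-0.782 - (-4)·-0.974) / (11) = -1.232
  y = (-5 - (1)·-1.232 - (-1)·-0.974) / (5) = -0.948
  z = (-10 - (4)·-1.232 - (-4)·-0.948) / (9) = -0.985
Iteration 3:
  x = (-12 - (3)·-0.948 - (-4)·-0.985) / (11) = -1.191
  y = (-5 - (1)·-1.191 - (-1)·-0.985) / (5) = -0.959
  z = (-10 - (4)·-1.191 - (-4)·-0.959) / (9) = -1.008

-1.191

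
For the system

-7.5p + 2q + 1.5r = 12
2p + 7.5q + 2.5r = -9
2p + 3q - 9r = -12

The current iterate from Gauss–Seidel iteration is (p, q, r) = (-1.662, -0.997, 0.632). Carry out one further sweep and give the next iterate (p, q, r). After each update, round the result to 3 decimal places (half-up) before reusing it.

(-1.739, -0.947, 0.631)

One sweep:
  p = (12 - (2)·-0.997 - (1.5)·0.632) / (-7.5) = -1.739
  q = (-9 - (2)·-1.739 - (2.5)·0.632) / (7.5) = -0.947
  r = (-12 - (2)·-1.739 - (3)·-0.947) / (-9) = 0.631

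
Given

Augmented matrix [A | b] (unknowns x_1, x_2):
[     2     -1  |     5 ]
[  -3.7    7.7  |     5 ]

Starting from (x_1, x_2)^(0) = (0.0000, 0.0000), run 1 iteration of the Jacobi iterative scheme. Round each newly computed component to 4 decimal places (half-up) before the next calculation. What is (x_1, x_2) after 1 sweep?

Iteration 1:
  x_1 = (5 - (-1)·0.0000) / (2) = 2.5000
  x_2 = (5 - (-3.7)·0.0000) / (7.7) = 0.6494

(2.5000, 0.6494)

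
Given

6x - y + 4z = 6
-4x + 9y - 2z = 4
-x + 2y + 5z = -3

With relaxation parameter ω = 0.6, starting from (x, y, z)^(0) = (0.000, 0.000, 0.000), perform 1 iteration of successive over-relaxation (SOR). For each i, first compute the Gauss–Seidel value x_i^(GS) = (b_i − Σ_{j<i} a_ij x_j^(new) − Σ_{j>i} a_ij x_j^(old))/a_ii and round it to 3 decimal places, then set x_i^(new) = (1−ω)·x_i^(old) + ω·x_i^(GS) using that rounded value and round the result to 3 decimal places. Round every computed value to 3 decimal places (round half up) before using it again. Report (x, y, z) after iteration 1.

Iteration 1:
  x: GS value = (6 - (-1)·0.000 - (4)·0.000) / (6) = 1.000;  x ← (1−ω)·0.000 + ω·1.000 = 0.600
  y: GS value = (4 - (-4)·0.600 - (-2)·0.000) / (9) = 0.711;  y ← (1−ω)·0.000 + ω·0.711 = 0.427
  z: GS value = (-3 - (-1)·0.600 - (2)·0.427) / (5) = -0.651;  z ← (1−ω)·0.000 + ω·-0.651 = -0.391

(0.600, 0.427, -0.391)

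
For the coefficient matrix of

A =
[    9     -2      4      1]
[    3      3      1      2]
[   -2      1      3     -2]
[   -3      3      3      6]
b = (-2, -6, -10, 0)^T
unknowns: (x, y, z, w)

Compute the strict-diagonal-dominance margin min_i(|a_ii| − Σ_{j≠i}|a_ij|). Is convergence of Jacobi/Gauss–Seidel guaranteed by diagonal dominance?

-3

row 1: |9| − (2+4+1) = 2
row 2: |3| − (3+1+2) = -3
row 3: |3| − (2+1+2) = -2
row 4: |6| − (3+3+3) = -3
minimum over rows = -3 → not strictly diagonally dominant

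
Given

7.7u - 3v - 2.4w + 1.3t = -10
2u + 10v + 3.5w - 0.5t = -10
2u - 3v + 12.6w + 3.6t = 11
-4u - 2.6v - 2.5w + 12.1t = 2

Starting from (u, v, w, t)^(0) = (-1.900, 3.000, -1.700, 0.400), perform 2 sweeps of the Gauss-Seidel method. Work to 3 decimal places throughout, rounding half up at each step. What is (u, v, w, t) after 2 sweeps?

Iteration 1:
  u = (-10 - (-3)·3.000 - (-2.4)·-1.700 - (1.3)·0.400) / (7.7) = -0.727
  v = (-10 - (2)·-0.727 - (3.5)·-1.700 - (-0.5)·0.400) / (10) = -0.240
  w = (11 - (2)·-0.727 - (-3)·-0.240 - (3.6)·0.400) / (12.6) = 0.817
  t = (2 - (-4)·-0.727 - (-2.6)·-0.240 - (-2.5)·0.817) / (12.1) = 0.042
Iteration 2:
  u = (-10 - (-3)·-0.240 - (-2.4)·0.817 - (1.3)·0.042) / (7.7) = -1.145
  v = (-10 - (2)·-1.145 - (3.5)·0.817 - (-0.5)·0.042) / (10) = -1.055
  w = (11 - (2)·-1.145 - (-3)·-1.055 - (3.6)·0.042) / (12.6) = 0.792
  t = (2 - (-4)·-1.145 - (-2.6)·-1.055 - (-2.5)·0.792) / (12.1) = -0.276

(-1.145, -1.055, 0.792, -0.276)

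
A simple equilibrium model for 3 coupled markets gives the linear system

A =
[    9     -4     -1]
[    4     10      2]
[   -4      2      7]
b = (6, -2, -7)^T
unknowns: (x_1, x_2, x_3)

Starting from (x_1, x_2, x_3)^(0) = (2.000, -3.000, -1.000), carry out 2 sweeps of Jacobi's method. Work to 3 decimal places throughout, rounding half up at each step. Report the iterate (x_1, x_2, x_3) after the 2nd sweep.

Iteration 1:
  x_1 = (6 - (-4)·-3.000 - (-1)·-1.000) / (9) = -0.778
  x_2 = (-2 - (4)·2.000 - (2)·-1.000) / (10) = -0.800
  x_3 = (-7 - (-4)·2.000 - (2)·-3.000) / (7) = 1.000
Iteration 2:
  x_1 = (6 - (-4)·-0.800 - (-1)·1.000) / (9) = 0.422
  x_2 = (-2 - (4)·-0.778 - (2)·1.000) / (10) = -0.089
  x_3 = (-7 - (-4)·-0.778 - (2)·-0.800) / (7) = -1.216

(0.422, -0.089, -1.216)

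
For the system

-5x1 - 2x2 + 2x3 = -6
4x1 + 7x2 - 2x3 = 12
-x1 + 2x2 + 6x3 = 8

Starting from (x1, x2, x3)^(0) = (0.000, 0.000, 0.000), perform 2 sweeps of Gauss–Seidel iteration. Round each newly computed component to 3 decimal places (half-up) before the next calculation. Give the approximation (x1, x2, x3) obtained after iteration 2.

Iteration 1:
  x1 = (-6 - (-2)·0.000 - (2)·0.000) / (-5) = 1.200
  x2 = (12 - (4)·1.200 - (-2)·0.000) / (7) = 1.029
  x3 = (8 - (-1)·1.200 - (2)·1.029) / (6) = 1.190
Iteration 2:
  x1 = (-6 - (-2)·1.029 - (2)·1.190) / (-5) = 1.264
  x2 = (12 - (4)·1.264 - (-2)·1.190) / (7) = 1.332
  x3 = (8 - (-1)·1.264 - (2)·1.332) / (6) = 1.100

(1.264, 1.332, 1.100)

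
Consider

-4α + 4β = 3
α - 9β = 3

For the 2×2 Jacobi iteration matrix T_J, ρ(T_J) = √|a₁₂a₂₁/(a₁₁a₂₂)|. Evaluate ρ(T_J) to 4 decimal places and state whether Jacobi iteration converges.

0.3333

a₁₂a₂₁/(a₁₁a₂₂) = (4)·(1) / ((-4)·(-9)) = 0.111111
ρ = √|0.111111| = √0.111111 = 0.3333
ρ < 1, so Jacobi converges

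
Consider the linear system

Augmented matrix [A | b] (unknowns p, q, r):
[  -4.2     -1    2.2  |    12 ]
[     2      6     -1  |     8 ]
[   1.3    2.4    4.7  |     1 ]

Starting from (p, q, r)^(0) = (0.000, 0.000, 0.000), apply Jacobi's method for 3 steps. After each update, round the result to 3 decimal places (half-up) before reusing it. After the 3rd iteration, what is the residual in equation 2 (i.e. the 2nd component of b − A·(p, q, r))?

-0.091

Iteration 1:
  p = (12 - (-1)·0.000 - (2.2)·0.000) / (-4.2) = -2.857
  q = (8 - (2)·0.000 - (-1)·0.000) / (6) = 1.333
  r = (1 - (1.3)·0.000 - (2.4)·0.000) / (4.7) = 0.213
Iteration 2:
  p = (12 - (-1)·1.333 - (2.2)·0.213) / (-4.2) = -3.063
  q = (8 - (2)·-2.857 - (-1)·0.213) / (6) = 2.321
  r = (1 - (1.3)·-2.857 - (2.4)·1.333) / (4.7) = 0.322
Iteration 3:
  p = (12 - (-1)·2.321 - (2.2)·0.322) / (-4.2) = -3.241
  q = (8 - (2)·-3.063 - (-1)·0.322) / (6) = 2.408
  r = (1 - (1.3)·-3.063 - (2.4)·2.321) / (4.7) = -0.125
Residual b − A·x = (1.071, -0.091, 0.022)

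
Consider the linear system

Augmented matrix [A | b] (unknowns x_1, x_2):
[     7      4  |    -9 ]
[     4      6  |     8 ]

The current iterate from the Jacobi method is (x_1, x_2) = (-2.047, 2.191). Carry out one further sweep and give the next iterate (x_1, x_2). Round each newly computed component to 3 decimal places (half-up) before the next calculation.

(-2.538, 2.698)

One sweep:
  x_1 = (-9 - (4)·2.191) / (7) = -2.538
  x_2 = (8 - (4)·-2.047) / (6) = 2.698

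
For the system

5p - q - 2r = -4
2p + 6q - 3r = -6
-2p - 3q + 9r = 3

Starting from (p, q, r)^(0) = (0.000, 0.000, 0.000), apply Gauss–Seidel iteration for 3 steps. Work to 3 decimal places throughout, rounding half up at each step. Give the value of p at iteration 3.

Iteration 1:
  p = (-4 - (-1)·0.000 - (-2)·0.000) / (5) = -0.800
  q = (-6 - (2)·-0.800 - (-3)·0.000) / (6) = -0.733
  r = (3 - (-2)·-0.800 - (-3)·-0.733) / (9) = -0.089
Iteration 2:
  p = (-4 - (-1)·-0.733 - (-2)·-0.089) / (5) = -0.982
  q = (-6 - (2)·-0.982 - (-3)·-0.089) / (6) = -0.717
  r = (3 - (-2)·-0.982 - (-3)·-0.717) / (9) = -0.124
Iteration 3:
  p = (-4 - (-1)·-0.717 - (-2)·-0.124) / (5) = -0.993
  q = (-6 - (2)·-0.993 - (-3)·-0.124) / (6) = -0.731
  r = (3 - (-2)·-0.993 - (-3)·-0.731) / (9) = -0.131

-0.993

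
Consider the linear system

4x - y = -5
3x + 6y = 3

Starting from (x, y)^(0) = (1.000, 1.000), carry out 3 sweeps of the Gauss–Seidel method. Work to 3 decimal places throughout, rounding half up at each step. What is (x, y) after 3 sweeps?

(-1.000, 1.000)

Iteration 1:
  x = (-5 - (-1)·1.000) / (4) = -1.000
  y = (3 - (3)·-1.000) / (6) = 1.000
Iteration 2:
  x = (-5 - (-1)·1.000) / (4) = -1.000
  y = (3 - (3)·-1.000) / (6) = 1.000
Iteration 3:
  x = (-5 - (-1)·1.000) / (4) = -1.000
  y = (3 - (3)·-1.000) / (6) = 1.000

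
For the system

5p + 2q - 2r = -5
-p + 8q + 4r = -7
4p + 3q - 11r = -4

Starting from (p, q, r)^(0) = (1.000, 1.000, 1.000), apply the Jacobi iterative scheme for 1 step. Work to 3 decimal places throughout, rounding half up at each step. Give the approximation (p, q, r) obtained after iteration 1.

(-1.000, -1.250, 1.000)

Iteration 1:
  p = (-5 - (2)·1.000 - (-2)·1.000) / (5) = -1.000
  q = (-7 - (-1)·1.000 - (4)·1.000) / (8) = -1.250
  r = (-4 - (4)·1.000 - (3)·1.000) / (-11) = 1.000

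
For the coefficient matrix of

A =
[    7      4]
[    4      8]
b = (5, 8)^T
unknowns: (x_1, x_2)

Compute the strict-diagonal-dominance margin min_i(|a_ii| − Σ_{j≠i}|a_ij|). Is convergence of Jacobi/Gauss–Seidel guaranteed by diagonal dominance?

3

row 1: |7| − (4) = 3
row 2: |8| − (4) = 4
minimum over rows = 3 → strictly diagonally dominant (convergence guaranteed)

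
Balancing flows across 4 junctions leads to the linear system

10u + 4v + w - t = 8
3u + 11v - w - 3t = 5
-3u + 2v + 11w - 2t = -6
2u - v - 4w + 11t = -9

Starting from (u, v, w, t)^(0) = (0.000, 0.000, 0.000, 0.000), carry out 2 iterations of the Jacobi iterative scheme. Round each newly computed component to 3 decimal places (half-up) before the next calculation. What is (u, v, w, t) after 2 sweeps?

(0.591, -0.036, -0.559, -1.120)

Iteration 1:
  u = (8 - (4)·0.000 - (1)·0.000 - (-1)·0.000) / (10) = 0.800
  v = (5 - (3)·0.000 - (-1)·0.000 - (-3)·0.000) / (11) = 0.455
  w = (-6 - (-3)·0.000 - (2)·0.000 - (-2)·0.000) / (11) = -0.545
  t = (-9 - (2)·0.000 - (-1)·0.000 - (-4)·0.000) / (11) = -0.818
Iteration 2:
  u = (8 - (4)·0.455 - (1)·-0.545 - (-1)·-0.818) / (10) = 0.591
  v = (5 - (3)·0.800 - (-1)·-0.545 - (-3)·-0.818) / (11) = -0.036
  w = (-6 - (-3)·0.800 - (2)·0.455 - (-2)·-0.818) / (11) = -0.559
  t = (-9 - (2)·0.800 - (-1)·0.455 - (-4)·-0.545) / (11) = -1.120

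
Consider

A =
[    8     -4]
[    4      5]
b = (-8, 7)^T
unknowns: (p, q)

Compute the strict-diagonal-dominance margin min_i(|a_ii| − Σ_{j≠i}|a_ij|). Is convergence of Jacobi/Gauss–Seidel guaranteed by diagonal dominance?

row 1: |8| − (4) = 4
row 2: |5| − (4) = 1
minimum over rows = 1 → strictly diagonally dominant (convergence guaranteed)

1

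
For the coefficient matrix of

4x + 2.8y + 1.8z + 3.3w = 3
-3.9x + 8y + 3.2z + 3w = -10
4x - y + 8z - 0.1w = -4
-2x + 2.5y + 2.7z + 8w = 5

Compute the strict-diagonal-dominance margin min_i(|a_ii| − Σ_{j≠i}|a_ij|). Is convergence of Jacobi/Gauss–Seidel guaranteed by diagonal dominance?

row 1: |4| − (2.8+1.8+3.3) = -3.9
row 2: |8| − (3.9+3.2+3) = -2.1
row 3: |8| − (4+1+0.1) = 2.9
row 4: |8| − (2+2.5+2.7) = 0.8
minimum over rows = -3.9 → not strictly diagonally dominant

-3.9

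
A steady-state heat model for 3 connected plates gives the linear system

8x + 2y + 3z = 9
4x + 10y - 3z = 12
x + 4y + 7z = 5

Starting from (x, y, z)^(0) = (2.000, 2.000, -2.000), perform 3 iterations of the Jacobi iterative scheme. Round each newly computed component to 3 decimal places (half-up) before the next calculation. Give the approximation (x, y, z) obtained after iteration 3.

(0.779, 0.812, 0.259)

Iteration 1:
  x = (9 - (2)·2.000 - (3)·-2.000) / (8) = 1.375
  y = (12 - (4)·2.000 - (-3)·-2.000) / (10) = -0.200
  z = (5 - (1)·2.000 - (4)·2.000) / (7) = -0.714
Iteration 2:
  x = (9 - (2)·-0.200 - (3)·-0.714) / (8) = 1.443
  y = (12 - (4)·1.375 - (-3)·-0.714) / (10) = 0.436
  z = (5 - (1)·1.375 - (4)·-0.200) / (7) = 0.632
Iteration 3:
  x = (9 - (2)·0.436 - (3)·0.632) / (8) = 0.779
  y = (12 - (4)·1.443 - (-3)·0.632) / (10) = 0.812
  z = (5 - (1)·1.443 - (4)·0.436) / (7) = 0.259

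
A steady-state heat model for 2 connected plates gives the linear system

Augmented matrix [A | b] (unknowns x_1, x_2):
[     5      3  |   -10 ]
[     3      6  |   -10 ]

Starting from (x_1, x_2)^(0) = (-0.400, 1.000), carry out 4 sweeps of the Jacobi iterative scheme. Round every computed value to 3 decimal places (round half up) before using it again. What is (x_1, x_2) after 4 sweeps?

Iteration 1:
  x_1 = (-10 - (3)·1.000) / (5) = -2.600
  x_2 = (-10 - (3)·-0.400) / (6) = -1.467
Iteration 2:
  x_1 = (-10 - (3)·-1.467) / (5) = -1.120
  x_2 = (-10 - (3)·-2.600) / (6) = -0.367
Iteration 3:
  x_1 = (-10 - (3)·-0.367) / (5) = -1.780
  x_2 = (-10 - (3)·-1.120) / (6) = -1.107
Iteration 4:
  x_1 = (-10 - (3)·-1.107) / (5) = -1.336
  x_2 = (-10 - (3)·-1.780) / (6) = -0.777

(-1.336, -0.777)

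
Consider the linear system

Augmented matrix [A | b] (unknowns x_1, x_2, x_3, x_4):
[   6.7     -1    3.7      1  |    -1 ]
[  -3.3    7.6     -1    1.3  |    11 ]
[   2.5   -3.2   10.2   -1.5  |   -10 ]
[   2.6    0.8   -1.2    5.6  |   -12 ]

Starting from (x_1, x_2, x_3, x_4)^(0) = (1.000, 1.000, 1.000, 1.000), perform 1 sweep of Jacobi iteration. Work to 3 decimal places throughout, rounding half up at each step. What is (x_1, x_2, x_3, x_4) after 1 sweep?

(-0.701, 1.842, -0.765, -2.536)

Iteration 1:
  x_1 = (-1 - (-1)·1.000 - (3.7)·1.000 - (1)·1.000) / (6.7) = -0.701
  x_2 = (11 - (-3.3)·1.000 - (-1)·1.000 - (1.3)·1.000) / (7.6) = 1.842
  x_3 = (-10 - (2.5)·1.000 - (-3.2)·1.000 - (-1.5)·1.000) / (10.2) = -0.765
  x_4 = (-12 - (2.6)·1.000 - (0.8)·1.000 - (-1.2)·1.000) / (5.6) = -2.536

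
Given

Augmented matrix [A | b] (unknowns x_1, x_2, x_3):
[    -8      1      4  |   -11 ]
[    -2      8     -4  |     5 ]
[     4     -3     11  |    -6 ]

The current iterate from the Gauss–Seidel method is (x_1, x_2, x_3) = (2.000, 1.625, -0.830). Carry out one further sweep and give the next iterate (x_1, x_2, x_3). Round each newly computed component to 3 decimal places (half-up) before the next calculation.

One sweep:
  x_1 = (-11 - (1)·1.625 - (4)·-0.830) / (-8) = 1.163
  x_2 = (5 - (-2)·1.163 - (-4)·-0.830) / (8) = 0.501
  x_3 = (-6 - (4)·1.163 - (-3)·0.501) / (11) = -0.832

(1.163, 0.501, -0.832)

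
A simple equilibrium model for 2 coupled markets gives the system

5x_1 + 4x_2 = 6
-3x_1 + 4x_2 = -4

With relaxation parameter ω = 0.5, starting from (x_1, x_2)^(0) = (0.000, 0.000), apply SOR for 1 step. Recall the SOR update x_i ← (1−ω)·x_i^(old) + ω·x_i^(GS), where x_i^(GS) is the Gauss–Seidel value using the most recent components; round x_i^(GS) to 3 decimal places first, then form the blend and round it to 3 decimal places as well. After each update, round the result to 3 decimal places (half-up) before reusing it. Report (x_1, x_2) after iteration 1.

(0.600, -0.275)

Iteration 1:
  x_1: GS value = (6 - (4)·0.000) / (5) = 1.200;  x_1 ← (1−ω)·0.000 + ω·1.200 = 0.600
  x_2: GS value = (-4 - (-3)·0.600) / (4) = -0.550;  x_2 ← (1−ω)·0.000 + ω·-0.550 = -0.275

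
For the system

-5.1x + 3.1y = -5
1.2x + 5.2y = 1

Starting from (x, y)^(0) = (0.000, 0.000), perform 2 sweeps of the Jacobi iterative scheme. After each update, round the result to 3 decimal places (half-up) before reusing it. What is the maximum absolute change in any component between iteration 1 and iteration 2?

Iteration 1:
  x = (-5 - (3.1)·0.000) / (-5.1) = 0.980
  y = (1 - (1.2)·0.000) / (5.2) = 0.192
Iteration 2:
  x = (-5 - (3.1)·0.192) / (-5.1) = 1.097
  y = (1 - (1.2)·0.980) / (5.2) = -0.034
Change: (0.117, -0.226) → max |·| = 0.226

0.226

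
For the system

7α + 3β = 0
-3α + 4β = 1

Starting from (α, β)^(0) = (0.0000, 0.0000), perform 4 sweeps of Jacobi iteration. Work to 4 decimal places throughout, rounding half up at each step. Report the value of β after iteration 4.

Iteration 1:
  α = (0 - (3)·0.0000) / (7) = 0.0000
  β = (1 - (-3)·0.0000) / (4) = 0.2500
Iteration 2:
  α = (0 - (3)·0.2500) / (7) = -0.1071
  β = (1 - (-3)·0.0000) / (4) = 0.2500
Iteration 3:
  α = (0 - (3)·0.2500) / (7) = -0.1071
  β = (1 - (-3)·-0.1071) / (4) = 0.1697
Iteration 4:
  α = (0 - (3)·0.1697) / (7) = -0.0727
  β = (1 - (-3)·-0.1071) / (4) = 0.1697

0.1697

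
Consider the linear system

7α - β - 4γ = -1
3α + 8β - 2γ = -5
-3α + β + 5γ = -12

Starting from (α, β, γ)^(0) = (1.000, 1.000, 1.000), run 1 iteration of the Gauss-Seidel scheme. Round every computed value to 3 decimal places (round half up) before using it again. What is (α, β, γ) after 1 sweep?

Iteration 1:
  α = (-1 - (-1)·1.000 - (-4)·1.000) / (7) = 0.571
  β = (-5 - (3)·0.571 - (-2)·1.000) / (8) = -0.589
  γ = (-12 - (-3)·0.571 - (1)·-0.589) / (5) = -1.940

(0.571, -0.589, -1.940)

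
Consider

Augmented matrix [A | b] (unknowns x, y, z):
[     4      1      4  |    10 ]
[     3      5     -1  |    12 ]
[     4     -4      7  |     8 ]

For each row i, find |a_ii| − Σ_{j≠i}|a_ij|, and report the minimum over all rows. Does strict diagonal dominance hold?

-1

row 1: |4| − (1+4) = -1
row 2: |5| − (3+1) = 1
row 3: |7| − (4+4) = -1
minimum over rows = -1 → not strictly diagonally dominant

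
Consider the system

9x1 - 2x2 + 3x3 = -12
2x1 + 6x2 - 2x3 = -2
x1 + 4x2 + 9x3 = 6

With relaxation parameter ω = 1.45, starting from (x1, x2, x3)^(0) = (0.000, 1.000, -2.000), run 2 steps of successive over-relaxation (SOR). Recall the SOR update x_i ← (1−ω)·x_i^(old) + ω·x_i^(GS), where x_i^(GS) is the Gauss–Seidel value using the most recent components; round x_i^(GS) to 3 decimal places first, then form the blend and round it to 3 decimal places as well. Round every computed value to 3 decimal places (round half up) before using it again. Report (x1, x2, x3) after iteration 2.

(-3.602, 3.419, -2.004)

Iteration 1:
  x1: GS value = (-12 - (-2)·1.000 - (3)·-2.000) / (9) = -0.444;  x1 ← (1−ω)·0.000 + ω·-0.444 = -0.644
  x2: GS value = (-2 - (2)·-0.644 - (-2)·-2.000) / (6) = -0.785;  x2 ← (1−ω)·1.000 + ω·-0.785 = -1.588
  x3: GS value = (6 - (1)·-0.644 - (4)·-1.588) / (9) = 1.444;  x3 ← (1−ω)·-2.000 + ω·1.444 = 2.994
Iteration 2:
  x1: GS value = (-12 - (-2)·-1.588 - (3)·2.994) / (9) = -2.684;  x1 ← (1−ω)·-0.644 + ω·-2.684 = -3.602
  x2: GS value = (-2 - (2)·-3.602 - (-2)·2.994) / (6) = 1.865;  x2 ← (1−ω)·-1.588 + ω·1.865 = 3.419
  x3: GS value = (6 - (1)·-3.602 - (4)·3.419) / (9) = -0.453;  x3 ← (1−ω)·2.994 + ω·-0.453 = -2.004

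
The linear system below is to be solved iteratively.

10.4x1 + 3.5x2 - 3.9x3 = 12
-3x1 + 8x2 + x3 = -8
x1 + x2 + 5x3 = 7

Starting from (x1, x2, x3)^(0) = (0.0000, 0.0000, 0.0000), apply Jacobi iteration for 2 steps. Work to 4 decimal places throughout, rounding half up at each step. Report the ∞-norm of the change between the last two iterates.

Iteration 1:
  x1 = (12 - (3.5)·0.0000 - (-3.9)·0.0000) / (10.4) = 1.1538
  x2 = (-8 - (-3)·0.0000 - (1)·0.0000) / (8) = -1.0000
  x3 = (7 - (1)·0.0000 - (1)·0.0000) / (5) = 1.4000
Iteration 2:
  x1 = (12 - (3.5)·-1.0000 - (-3.9)·1.4000) / (10.4) = 2.0154
  x2 = (-8 - (-3)·1.1538 - (1)·1.4000) / (8) = -0.7423
  x3 = (7 - (1)·1.1538 - (1)·-1.0000) / (5) = 1.3692
Change: (0.8616, 0.2577, -0.0308) → max |·| = 0.8616

0.8616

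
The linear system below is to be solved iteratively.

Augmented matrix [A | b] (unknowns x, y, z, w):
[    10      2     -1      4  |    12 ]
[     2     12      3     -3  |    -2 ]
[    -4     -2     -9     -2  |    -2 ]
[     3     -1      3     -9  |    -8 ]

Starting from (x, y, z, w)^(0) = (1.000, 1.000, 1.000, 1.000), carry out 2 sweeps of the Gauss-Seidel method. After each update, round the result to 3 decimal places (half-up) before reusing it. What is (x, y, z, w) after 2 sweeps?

Iteration 1:
  x = (12 - (2)·1.000 - (-1)·1.000 - (4)·1.000) / (10) = 0.700
  y = (-2 - (2)·0.700 - (3)·1.000 - (-3)·1.000) / (12) = -0.283
  z = (-2 - (-4)·0.700 - (-2)·-0.283 - (-2)·1.000) / (-9) = -0.248
  w = (-8 - (3)·0.700 - (-1)·-0.283 - (3)·-0.248) / (-9) = 1.071
Iteration 2:
  x = (12 - (2)·-0.283 - (-1)·-0.248 - (4)·1.071) / (10) = 0.803
  y = (-2 - (2)·0.803 - (3)·-0.248 - (-3)·1.071) / (12) = 0.029
  z = (-2 - (-4)·0.803 - (-2)·0.029 - (-2)·1.071) / (-9) = -0.379
  w = (-8 - (3)·0.803 - (-1)·0.029 - (3)·-0.379) / (-9) = 1.027

(0.803, 0.029, -0.379, 1.027)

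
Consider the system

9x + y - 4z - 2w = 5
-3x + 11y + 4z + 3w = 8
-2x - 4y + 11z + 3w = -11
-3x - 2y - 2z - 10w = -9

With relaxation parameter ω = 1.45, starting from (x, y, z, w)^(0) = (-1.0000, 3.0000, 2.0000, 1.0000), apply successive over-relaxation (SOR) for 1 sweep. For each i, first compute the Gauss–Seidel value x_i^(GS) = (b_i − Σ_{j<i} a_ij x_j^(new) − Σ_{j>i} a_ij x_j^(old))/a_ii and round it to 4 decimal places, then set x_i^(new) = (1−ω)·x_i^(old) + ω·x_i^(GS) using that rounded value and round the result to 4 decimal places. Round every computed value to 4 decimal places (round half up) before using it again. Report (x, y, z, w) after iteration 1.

(2.3833, -0.8029, -2.5405, 0.7879)

Iteration 1:
  x: GS value = (5 - (1)·3.0000 - (-4)·2.0000 - (-2)·1.0000) / (9) = 1.3333;  x ← (1−ω)·-1.0000 + ω·1.3333 = 2.3833
  y: GS value = (8 - (-3)·2.3833 - (4)·2.0000 - (3)·1.0000) / (11) = 0.3773;  y ← (1−ω)·3.0000 + ω·0.3773 = -0.8029
  z: GS value = (-11 - (-2)·2.3833 - (-4)·-0.8029 - (3)·1.0000) / (11) = -1.1314;  z ← (1−ω)·2.0000 + ω·-1.1314 = -2.5405
  w: GS value = (-9 - (-3)·2.3833 - (-2)·-0.8029 - (-2)·-2.5405) / (-10) = 0.8537;  w ← (1−ω)·1.0000 + ω·0.8537 = 0.7879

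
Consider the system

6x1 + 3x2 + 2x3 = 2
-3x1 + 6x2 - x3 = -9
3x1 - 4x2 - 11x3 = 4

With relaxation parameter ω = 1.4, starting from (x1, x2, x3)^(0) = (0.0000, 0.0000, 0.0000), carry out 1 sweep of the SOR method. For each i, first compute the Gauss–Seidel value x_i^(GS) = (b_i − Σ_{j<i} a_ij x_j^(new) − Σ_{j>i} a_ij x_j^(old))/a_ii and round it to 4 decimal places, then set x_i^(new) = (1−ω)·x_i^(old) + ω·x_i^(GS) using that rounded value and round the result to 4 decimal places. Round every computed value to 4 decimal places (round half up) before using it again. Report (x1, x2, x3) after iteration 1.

Iteration 1:
  x1: GS value = (2 - (3)·0.0000 - (2)·0.0000) / (6) = 0.3333;  x1 ← (1−ω)·0.0000 + ω·0.3333 = 0.4666
  x2: GS value = (-9 - (-3)·0.4666 - (-1)·0.0000) / (6) = -1.2667;  x2 ← (1−ω)·0.0000 + ω·-1.2667 = -1.7734
  x3: GS value = (4 - (3)·0.4666 - (-4)·-1.7734) / (-11) = 0.4085;  x3 ← (1−ω)·0.0000 + ω·0.4085 = 0.5719

(0.4666, -1.7734, 0.5719)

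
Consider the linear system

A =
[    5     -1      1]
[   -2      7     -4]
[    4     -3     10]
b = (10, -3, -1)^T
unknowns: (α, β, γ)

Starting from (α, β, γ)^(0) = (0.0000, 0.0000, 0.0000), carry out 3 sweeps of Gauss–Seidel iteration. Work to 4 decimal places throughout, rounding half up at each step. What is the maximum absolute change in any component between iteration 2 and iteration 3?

0.1326

Iteration 1:
  α = (10 - (-1)·0.0000 - (1)·0.0000) / (5) = 2.0000
  β = (-3 - (-2)·2.0000 - (-4)·0.0000) / (7) = 0.1429
  γ = (-1 - (4)·2.0000 - (-3)·0.1429) / (10) = -0.8571
Iteration 2:
  α = (10 - (-1)·0.1429 - (1)·-0.8571) / (5) = 2.2000
  β = (-3 - (-2)·2.2000 - (-4)·-0.8571) / (7) = -0.2898
  γ = (-1 - (4)·2.2000 - (-3)·-0.2898) / (10) = -1.0669
Iteration 3:
  α = (10 - (-1)·-0.2898 - (1)·-1.0669) / (5) = 2.1554
  β = (-3 - (-2)·2.1554 - (-4)·-1.0669) / (7) = -0.4224
  γ = (-1 - (4)·2.1554 - (-3)·-0.4224) / (10) = -1.0889
Change: (-0.0446, -0.1326, -0.0220) → max |·| = 0.1326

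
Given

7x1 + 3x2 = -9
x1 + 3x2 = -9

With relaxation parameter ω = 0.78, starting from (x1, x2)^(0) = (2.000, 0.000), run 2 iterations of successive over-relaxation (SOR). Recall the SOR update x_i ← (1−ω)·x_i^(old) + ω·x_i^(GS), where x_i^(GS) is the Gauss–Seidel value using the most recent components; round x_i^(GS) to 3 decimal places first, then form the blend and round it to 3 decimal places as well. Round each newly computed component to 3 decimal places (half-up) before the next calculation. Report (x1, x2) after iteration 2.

(-0.394, -2.720)

Iteration 1:
  x1: GS value = (-9 - (3)·0.000) / (7) = -1.286;  x1 ← (1−ω)·2.000 + ω·-1.286 = -0.563
  x2: GS value = (-9 - (1)·-0.563) / (3) = -2.812;  x2 ← (1−ω)·0.000 + ω·-2.812 = -2.193
Iteration 2:
  x1: GS value = (-9 - (3)·-2.193) / (7) = -0.346;  x1 ← (1−ω)·-0.563 + ω·-0.346 = -0.394
  x2: GS value = (-9 - (1)·-0.394) / (3) = -2.869;  x2 ← (1−ω)·-2.193 + ω·-2.869 = -2.720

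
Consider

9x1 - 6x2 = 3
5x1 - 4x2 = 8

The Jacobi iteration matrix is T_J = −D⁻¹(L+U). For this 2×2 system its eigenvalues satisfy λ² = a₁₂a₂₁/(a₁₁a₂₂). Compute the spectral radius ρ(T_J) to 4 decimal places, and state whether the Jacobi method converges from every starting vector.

0.9129

a₁₂a₂₁/(a₁₁a₂₂) = (-6)·(5) / ((9)·(-4)) = 0.833333
ρ = √|0.833333| = √0.833333 = 0.9129
ρ < 1, so Jacobi converges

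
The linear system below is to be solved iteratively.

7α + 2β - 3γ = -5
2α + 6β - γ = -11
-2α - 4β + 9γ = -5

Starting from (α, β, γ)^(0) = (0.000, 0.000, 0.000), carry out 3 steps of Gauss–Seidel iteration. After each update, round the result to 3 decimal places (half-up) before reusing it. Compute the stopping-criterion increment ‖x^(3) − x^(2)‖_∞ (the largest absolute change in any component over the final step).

Iteration 1:
  α = (-5 - (2)·0.000 - (-3)·0.000) / (7) = -0.714
  β = (-11 - (2)·-0.714 - (-1)·0.000) / (6) = -1.595
  γ = (-5 - (-2)·-0.714 - (-4)·-1.595) / (9) = -1.423
Iteration 2:
  α = (-5 - (2)·-1.595 - (-3)·-1.423) / (7) = -0.868
  β = (-11 - (2)·-0.868 - (-1)·-1.423) / (6) = -1.781
  γ = (-5 - (-2)·-0.868 - (-4)·-1.781) / (9) = -1.540
Iteration 3:
  α = (-5 - (2)·-1.781 - (-3)·-1.540) / (7) = -0.865
  β = (-11 - (2)·-0.865 - (-1)·-1.540) / (6) = -1.802
  γ = (-5 - (-2)·-0.865 - (-4)·-1.802) / (9) = -1.549
Change: (0.003, -0.021, -0.009) → max |·| = 0.021

0.021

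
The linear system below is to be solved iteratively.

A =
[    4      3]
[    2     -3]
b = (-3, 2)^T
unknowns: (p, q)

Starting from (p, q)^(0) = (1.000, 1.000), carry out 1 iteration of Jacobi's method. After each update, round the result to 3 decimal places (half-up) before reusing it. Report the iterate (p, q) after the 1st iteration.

(-1.500, 0.000)

Iteration 1:
  p = (-3 - (3)·1.000) / (4) = -1.500
  q = (2 - (2)·1.000) / (-3) = 0.000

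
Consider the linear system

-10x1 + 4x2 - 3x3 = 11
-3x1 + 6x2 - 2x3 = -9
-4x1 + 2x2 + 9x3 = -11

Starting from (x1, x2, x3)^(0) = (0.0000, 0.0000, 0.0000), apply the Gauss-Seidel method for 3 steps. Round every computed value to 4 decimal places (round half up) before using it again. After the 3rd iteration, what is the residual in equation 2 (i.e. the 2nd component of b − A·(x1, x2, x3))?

Iteration 1:
  x1 = (11 - (4)·0.0000 - (-3)·0.0000) / (-10) = -1.1000
  x2 = (-9 - (-3)·-1.1000 - (-2)·0.0000) / (6) = -2.0500
  x3 = (-11 - (-4)·-1.1000 - (2)·-2.0500) / (9) = -1.2556
Iteration 2:
  x1 = (11 - (4)·-2.0500 - (-3)·-1.2556) / (-10) = -1.5433
  x2 = (-9 - (-3)·-1.5433 - (-2)·-1.2556) / (6) = -2.6902
  x3 = (-11 - (-4)·-1.5433 - (2)·-2.6902) / (9) = -1.3103
Iteration 3:
  x1 = (11 - (4)·-2.6902 - (-3)·-1.3103) / (-10) = -1.7830
  x2 = (-9 - (-3)·-1.7830 - (-2)·-1.3103) / (6) = -2.8283
  x3 = (-11 - (-4)·-1.7830 - (2)·-2.8283) / (9) = -1.3862
Residual b − A·x = (0.3246, -0.1516, 0.0004)

-0.1516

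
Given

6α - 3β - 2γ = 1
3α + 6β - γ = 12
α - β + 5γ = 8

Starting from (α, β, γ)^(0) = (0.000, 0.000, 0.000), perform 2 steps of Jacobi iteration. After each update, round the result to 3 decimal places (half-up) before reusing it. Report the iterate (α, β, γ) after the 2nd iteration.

(1.700, 2.183, 1.967)

Iteration 1:
  α = (1 - (-3)·0.000 - (-2)·0.000) / (6) = 0.167
  β = (12 - (3)·0.000 - (-1)·0.000) / (6) = 2.000
  γ = (8 - (1)·0.000 - (-1)·0.000) / (5) = 1.600
Iteration 2:
  α = (1 - (-3)·2.000 - (-2)·1.600) / (6) = 1.700
  β = (12 - (3)·0.167 - (-1)·1.600) / (6) = 2.183
  γ = (8 - (1)·0.167 - (-1)·2.000) / (5) = 1.967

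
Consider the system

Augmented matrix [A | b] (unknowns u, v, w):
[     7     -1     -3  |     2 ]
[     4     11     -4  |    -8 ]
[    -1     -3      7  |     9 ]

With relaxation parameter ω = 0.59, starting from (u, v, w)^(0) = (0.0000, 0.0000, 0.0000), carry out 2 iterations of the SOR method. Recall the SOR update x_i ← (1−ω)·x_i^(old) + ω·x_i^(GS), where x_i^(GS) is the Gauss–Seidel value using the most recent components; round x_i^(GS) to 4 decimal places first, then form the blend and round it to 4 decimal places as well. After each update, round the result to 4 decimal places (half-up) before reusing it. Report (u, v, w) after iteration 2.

(0.3641, -0.5575, 0.9169)

Iteration 1:
  u: GS value = (2 - (-1)·0.0000 - (-3)·0.0000) / (7) = 0.2857;  u ← (1−ω)·0.0000 + ω·0.2857 = 0.1686
  v: GS value = (-8 - (4)·0.1686 - (-4)·0.0000) / (11) = -0.7886;  v ← (1−ω)·0.0000 + ω·-0.7886 = -0.4653
  w: GS value = (9 - (-1)·0.1686 - (-3)·-0.4653) / (7) = 1.1104;  w ← (1−ω)·0.0000 + ω·1.1104 = 0.6551
Iteration 2:
  u: GS value = (2 - (-1)·-0.4653 - (-3)·0.6551) / (7) = 0.5000;  u ← (1−ω)·0.1686 + ω·0.5000 = 0.3641
  v: GS value = (-8 - (4)·0.3641 - (-4)·0.6551) / (11) = -0.6215;  v ← (1−ω)·-0.4653 + ω·-0.6215 = -0.5575
  w: GS value = (9 - (-1)·0.3641 - (-3)·-0.5575) / (7) = 1.0988;  w ← (1−ω)·0.6551 + ω·1.0988 = 0.9169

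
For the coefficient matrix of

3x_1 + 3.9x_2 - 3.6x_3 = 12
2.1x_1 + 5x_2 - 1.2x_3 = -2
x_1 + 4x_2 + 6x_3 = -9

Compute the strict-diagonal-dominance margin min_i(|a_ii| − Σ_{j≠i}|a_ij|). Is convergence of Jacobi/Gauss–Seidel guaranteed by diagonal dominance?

row 1: |3| − (3.9+3.6) = -4.5
row 2: |5| − (2.1+1.2) = 1.7
row 3: |6| − (1+4) = 1
minimum over rows = -4.5 → not strictly diagonally dominant

-4.5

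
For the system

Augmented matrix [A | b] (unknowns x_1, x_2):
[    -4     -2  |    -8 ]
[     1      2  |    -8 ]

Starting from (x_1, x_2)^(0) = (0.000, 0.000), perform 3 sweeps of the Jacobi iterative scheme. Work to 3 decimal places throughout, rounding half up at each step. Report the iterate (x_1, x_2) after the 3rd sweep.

Iteration 1:
  x_1 = (-8 - (-2)·0.000) / (-4) = 2.000
  x_2 = (-8 - (1)·0.000) / (2) = -4.000
Iteration 2:
  x_1 = (-8 - (-2)·-4.000) / (-4) = 4.000
  x_2 = (-8 - (1)·2.000) / (2) = -5.000
Iteration 3:
  x_1 = (-8 - (-2)·-5.000) / (-4) = 4.500
  x_2 = (-8 - (1)·4.000) / (2) = -6.000

(4.500, -6.000)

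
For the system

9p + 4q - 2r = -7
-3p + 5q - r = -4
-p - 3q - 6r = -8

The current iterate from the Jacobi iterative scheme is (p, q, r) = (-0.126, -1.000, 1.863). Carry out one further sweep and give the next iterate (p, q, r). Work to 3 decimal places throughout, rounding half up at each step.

One sweep:
  p = (-7 - (4)·-1.000 - (-2)·1.863) / (9) = 0.081
  q = (-4 - (-3)·-0.126 - (-1)·1.863) / (5) = -0.503
  r = (-8 - (-1)·-0.126 - (-3)·-1.000) / (-6) = 1.854

(0.081, -0.503, 1.854)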